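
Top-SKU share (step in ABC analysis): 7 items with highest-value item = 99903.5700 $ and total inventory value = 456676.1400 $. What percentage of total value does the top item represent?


Top item = 99903.5700
Total = 456676.1400
Percentage = 99903.5700 / 456676.1400 * 100 = 21.8762

21.8762%


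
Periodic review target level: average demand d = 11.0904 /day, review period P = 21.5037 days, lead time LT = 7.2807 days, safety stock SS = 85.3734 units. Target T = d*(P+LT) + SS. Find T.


P + LT = 28.7844
d*(P+LT) = 11.0904 * 28.7844 = 319.2305
T = 319.2305 + 85.3734 = 404.6039

404.6039 units


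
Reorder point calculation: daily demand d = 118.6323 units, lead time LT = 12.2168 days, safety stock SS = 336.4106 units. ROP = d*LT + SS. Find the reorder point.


d*LT = 118.6323 * 12.2168 = 1449.3071
ROP = 1449.3071 + 336.4106 = 1785.7177

1785.7177 units


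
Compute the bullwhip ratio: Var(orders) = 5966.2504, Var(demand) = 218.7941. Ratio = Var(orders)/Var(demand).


BW = 5966.2504 / 218.7941 = 27.2688

27.2688


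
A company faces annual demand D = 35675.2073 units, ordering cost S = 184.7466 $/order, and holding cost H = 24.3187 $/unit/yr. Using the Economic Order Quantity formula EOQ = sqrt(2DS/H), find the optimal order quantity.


2*D*S = 2 * 35675.2073 * 184.7466 = 13181746.5059
2*D*S/H = 542041.5773
EOQ = sqrt(542041.5773) = 736.2347

736.2347 units


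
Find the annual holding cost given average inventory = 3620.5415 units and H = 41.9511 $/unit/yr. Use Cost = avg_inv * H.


Cost = 3620.5415 * 41.9511 = 151885.6985

151885.6985 $/yr


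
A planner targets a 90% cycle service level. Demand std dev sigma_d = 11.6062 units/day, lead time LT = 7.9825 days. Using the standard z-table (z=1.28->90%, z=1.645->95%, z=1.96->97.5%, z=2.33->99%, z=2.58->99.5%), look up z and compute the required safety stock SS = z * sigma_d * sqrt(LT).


From the table, SL = 90% corresponds to z = 1.28
sqrt(LT) = sqrt(7.9825) = 2.8253
SS = 1.28 * 11.6062 * 2.8253 = 41.9729

41.9729 units


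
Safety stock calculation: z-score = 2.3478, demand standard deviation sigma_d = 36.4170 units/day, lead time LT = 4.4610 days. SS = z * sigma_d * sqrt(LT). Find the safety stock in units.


sqrt(LT) = sqrt(4.4610) = 2.1121
SS = 2.3478 * 36.4170 * 2.1121 = 180.5849

180.5849 units


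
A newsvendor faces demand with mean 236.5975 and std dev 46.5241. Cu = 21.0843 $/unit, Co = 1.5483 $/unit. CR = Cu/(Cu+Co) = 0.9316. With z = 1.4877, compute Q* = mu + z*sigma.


CR = Cu/(Cu+Co) = 21.0843/(21.0843+1.5483) = 0.9316
z = 1.4877
Q* = 236.5975 + 1.4877 * 46.5241 = 305.8114

305.8114 units


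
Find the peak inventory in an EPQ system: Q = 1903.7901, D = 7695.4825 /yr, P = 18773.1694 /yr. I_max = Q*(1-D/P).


D/P = 0.4099
1 - D/P = 0.5901
I_max = 1903.7901 * 0.5901 = 1123.3900

1123.3900 units


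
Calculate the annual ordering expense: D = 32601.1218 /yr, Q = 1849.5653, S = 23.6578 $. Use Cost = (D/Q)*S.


Number of orders = D/Q = 17.6264
Cost = 17.6264 * 23.6578 = 417.0011

417.0011 $/yr


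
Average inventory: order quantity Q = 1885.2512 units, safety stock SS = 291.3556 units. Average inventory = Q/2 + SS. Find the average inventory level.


Q/2 = 942.6256
Avg = 942.6256 + 291.3556 = 1233.9812

1233.9812 units


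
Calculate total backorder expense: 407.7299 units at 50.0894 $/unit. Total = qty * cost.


Total = 407.7299 * 50.0894 = 20422.9461

20422.9461 $


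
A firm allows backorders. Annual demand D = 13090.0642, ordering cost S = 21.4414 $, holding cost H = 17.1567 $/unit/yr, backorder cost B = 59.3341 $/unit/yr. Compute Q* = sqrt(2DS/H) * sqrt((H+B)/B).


sqrt(2DS/H) = 180.8821
sqrt((H+B)/B) = 1.1354
Q* = 180.8821 * 1.1354 = 205.3752

205.3752 units


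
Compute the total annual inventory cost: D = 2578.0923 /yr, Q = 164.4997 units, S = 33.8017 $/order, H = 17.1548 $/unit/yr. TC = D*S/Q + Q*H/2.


Ordering cost = D*S/Q = 529.7511
Holding cost = Q*H/2 = 1410.9797
TC = 529.7511 + 1410.9797 = 1940.7309

1940.7309 $/yr


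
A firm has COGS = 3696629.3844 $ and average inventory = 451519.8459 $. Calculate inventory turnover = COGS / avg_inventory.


Turnover = 3696629.3844 / 451519.8459 = 8.1871

8.1871


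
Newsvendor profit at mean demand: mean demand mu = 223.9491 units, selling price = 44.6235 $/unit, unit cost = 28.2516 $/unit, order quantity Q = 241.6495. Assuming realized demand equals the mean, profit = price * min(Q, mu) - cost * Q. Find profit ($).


Sales at mu = min(241.6495, 223.9491) = 223.9491
Revenue = 44.6235 * 223.9491 = 9993.3927
Total cost = 28.2516 * 241.6495 = 6826.9850
Profit = 9993.3927 - 6826.9850 = 3166.4076

3166.4076 $


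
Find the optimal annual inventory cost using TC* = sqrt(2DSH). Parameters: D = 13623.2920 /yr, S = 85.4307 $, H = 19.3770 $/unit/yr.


2*D*S*H = 45103741.0492
TC* = sqrt(45103741.0492) = 6715.9319

6715.9319 $/yr


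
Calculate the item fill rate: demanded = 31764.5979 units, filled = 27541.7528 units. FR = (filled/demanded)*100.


FR = 27541.7528 / 31764.5979 * 100 = 86.7058

86.7058%


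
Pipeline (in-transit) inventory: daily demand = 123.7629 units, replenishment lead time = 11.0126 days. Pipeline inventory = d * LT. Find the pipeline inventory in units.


Pipeline = 123.7629 * 11.0126 = 1362.9513

1362.9513 units


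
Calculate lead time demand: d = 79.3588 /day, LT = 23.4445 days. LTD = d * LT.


LTD = 79.3588 * 23.4445 = 1860.5274

1860.5274 units


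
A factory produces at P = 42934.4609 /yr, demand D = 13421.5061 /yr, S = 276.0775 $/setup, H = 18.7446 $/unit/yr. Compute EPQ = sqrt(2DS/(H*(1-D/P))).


1 - D/P = 1 - 0.3126 = 0.6874
H*(1-D/P) = 12.8850
2DS = 7410751.7006
EPQ = sqrt(575147.7253) = 758.3849

758.3849 units


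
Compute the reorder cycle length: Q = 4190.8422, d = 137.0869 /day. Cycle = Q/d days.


Cycle = 4190.8422 / 137.0869 = 30.5707

30.5707 days


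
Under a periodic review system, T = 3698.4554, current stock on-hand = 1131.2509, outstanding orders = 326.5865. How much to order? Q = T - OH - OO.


Inventory position = OH + OO = 1131.2509 + 326.5865 = 1457.8374
Q = 3698.4554 - 1457.8374 = 2240.6180

2240.6180 units


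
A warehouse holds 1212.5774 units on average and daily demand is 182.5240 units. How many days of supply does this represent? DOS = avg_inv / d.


DOS = 1212.5774 / 182.5240 = 6.6434

6.6434 days


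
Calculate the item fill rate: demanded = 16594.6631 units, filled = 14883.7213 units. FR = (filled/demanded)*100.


FR = 14883.7213 / 16594.6631 * 100 = 89.6898

89.6898%


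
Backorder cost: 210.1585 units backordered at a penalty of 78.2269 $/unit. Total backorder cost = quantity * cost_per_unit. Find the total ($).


Total = 210.1585 * 78.2269 = 16440.0480

16440.0480 $


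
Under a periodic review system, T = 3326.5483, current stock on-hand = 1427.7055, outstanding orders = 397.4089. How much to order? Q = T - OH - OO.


Inventory position = OH + OO = 1427.7055 + 397.4089 = 1825.1144
Q = 3326.5483 - 1825.1144 = 1501.4339

1501.4339 units


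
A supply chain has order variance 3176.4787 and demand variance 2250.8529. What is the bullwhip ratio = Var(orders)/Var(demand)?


BW = 3176.4787 / 2250.8529 = 1.4112

1.4112


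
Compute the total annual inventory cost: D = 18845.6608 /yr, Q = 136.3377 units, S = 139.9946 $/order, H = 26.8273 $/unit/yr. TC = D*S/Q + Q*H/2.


Ordering cost = D*S/Q = 19351.1461
Holding cost = Q*H/2 = 1828.7862
TC = 19351.1461 + 1828.7862 = 21179.9322

21179.9322 $/yr


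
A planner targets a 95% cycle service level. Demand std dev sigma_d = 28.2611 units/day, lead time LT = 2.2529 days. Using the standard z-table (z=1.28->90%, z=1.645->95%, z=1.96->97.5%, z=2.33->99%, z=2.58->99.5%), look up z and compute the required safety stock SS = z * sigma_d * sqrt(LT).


From the table, SL = 95% corresponds to z = 1.645
sqrt(LT) = sqrt(2.2529) = 1.5010
SS = 1.645 * 28.2611 * 1.5010 = 69.7792

69.7792 units


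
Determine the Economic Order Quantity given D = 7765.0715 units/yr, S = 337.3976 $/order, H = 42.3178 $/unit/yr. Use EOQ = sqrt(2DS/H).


2*D*S = 2 * 7765.0715 * 337.3976 = 5239832.9759
2*D*S/H = 123821.0156
EOQ = sqrt(123821.0156) = 351.8821

351.8821 units


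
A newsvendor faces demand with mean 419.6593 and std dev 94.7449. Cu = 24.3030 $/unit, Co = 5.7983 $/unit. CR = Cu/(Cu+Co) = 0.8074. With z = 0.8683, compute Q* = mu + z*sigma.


CR = Cu/(Cu+Co) = 24.3030/(24.3030+5.7983) = 0.8074
z = 0.8683
Q* = 419.6593 + 0.8683 * 94.7449 = 501.9263

501.9263 units


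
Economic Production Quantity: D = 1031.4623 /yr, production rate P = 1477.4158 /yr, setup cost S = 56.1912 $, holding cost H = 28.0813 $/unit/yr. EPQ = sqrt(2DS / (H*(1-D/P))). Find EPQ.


1 - D/P = 1 - 0.6982 = 0.3018
H*(1-D/P) = 8.4763
2DS = 115918.2088
EPQ = sqrt(13675.6386) = 116.9429

116.9429 units


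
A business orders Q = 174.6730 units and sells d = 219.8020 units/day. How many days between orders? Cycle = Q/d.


Cycle = 174.6730 / 219.8020 = 0.7947

0.7947 days


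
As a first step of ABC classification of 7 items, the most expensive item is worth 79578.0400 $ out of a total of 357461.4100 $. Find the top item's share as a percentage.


Top item = 79578.0400
Total = 357461.4100
Percentage = 79578.0400 / 357461.4100 * 100 = 22.2620

22.2620%


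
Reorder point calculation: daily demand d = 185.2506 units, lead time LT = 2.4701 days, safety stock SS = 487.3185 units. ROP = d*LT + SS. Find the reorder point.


d*LT = 185.2506 * 2.4701 = 457.5875
ROP = 457.5875 + 487.3185 = 944.9060

944.9060 units


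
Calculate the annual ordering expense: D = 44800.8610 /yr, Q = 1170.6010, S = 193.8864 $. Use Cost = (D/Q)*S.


Number of orders = D/Q = 38.2717
Cost = 38.2717 * 193.8864 = 7420.3573

7420.3573 $/yr


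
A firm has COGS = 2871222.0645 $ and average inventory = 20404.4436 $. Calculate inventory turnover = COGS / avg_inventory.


Turnover = 2871222.0645 / 20404.4436 = 140.7155

140.7155


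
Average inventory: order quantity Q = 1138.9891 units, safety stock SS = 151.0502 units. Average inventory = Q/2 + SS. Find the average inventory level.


Q/2 = 569.4946
Avg = 569.4946 + 151.0502 = 720.5448

720.5448 units


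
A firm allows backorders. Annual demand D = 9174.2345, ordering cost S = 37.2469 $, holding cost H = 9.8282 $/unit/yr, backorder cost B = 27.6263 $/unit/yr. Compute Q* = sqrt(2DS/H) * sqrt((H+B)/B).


sqrt(2DS/H) = 263.6987
sqrt((H+B)/B) = 1.1644
Q* = 263.6987 * 1.1644 = 307.0426

307.0426 units


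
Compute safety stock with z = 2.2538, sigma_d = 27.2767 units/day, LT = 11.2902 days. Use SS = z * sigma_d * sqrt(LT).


sqrt(LT) = sqrt(11.2902) = 3.3601
SS = 2.2538 * 27.2767 * 3.3601 = 206.5656

206.5656 units


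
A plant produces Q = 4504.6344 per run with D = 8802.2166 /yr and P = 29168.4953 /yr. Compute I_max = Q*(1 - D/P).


D/P = 0.3018
1 - D/P = 0.6982
I_max = 4504.6344 * 0.6982 = 3145.2647

3145.2647 units


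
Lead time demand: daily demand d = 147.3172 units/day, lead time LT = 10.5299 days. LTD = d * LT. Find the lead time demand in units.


LTD = 147.3172 * 10.5299 = 1551.2354

1551.2354 units


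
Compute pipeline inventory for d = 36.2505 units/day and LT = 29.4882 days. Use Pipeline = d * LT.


Pipeline = 36.2505 * 29.4882 = 1068.9620

1068.9620 units


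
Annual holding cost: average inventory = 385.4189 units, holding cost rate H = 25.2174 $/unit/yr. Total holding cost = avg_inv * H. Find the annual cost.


Cost = 385.4189 * 25.2174 = 9719.2626

9719.2626 $/yr


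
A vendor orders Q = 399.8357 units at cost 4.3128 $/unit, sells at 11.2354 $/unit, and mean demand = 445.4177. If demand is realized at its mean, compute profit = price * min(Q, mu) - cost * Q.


Sales at mu = min(399.8357, 445.4177) = 399.8357
Revenue = 11.2354 * 399.8357 = 4492.3140
Total cost = 4.3128 * 399.8357 = 1724.4114
Profit = 4492.3140 - 1724.4114 = 2767.9026

2767.9026 $


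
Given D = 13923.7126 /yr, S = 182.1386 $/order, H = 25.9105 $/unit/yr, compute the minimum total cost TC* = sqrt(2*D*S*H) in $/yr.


2*D*S*H = 131420414.8798
TC* = sqrt(131420414.8798) = 11463.8743

11463.8743 $/yr


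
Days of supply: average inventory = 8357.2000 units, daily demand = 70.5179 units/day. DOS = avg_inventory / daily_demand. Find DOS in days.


DOS = 8357.2000 / 70.5179 = 118.5118

118.5118 days


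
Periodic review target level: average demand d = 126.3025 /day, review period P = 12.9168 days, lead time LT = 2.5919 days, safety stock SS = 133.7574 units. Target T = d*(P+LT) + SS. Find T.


P + LT = 15.5087
d*(P+LT) = 126.3025 * 15.5087 = 1958.7876
T = 1958.7876 + 133.7574 = 2092.5450

2092.5450 units


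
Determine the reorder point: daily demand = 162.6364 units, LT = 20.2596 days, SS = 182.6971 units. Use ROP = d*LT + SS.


d*LT = 162.6364 * 20.2596 = 3294.9484
ROP = 3294.9484 + 182.6971 = 3477.6455

3477.6455 units


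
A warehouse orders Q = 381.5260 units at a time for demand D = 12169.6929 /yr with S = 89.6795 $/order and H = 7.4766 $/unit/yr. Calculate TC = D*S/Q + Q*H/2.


Ordering cost = D*S/Q = 2860.5442
Holding cost = Q*H/2 = 1426.2586
TC = 2860.5442 + 1426.2586 = 4286.8028

4286.8028 $/yr


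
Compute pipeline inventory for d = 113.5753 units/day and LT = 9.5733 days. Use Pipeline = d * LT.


Pipeline = 113.5753 * 9.5733 = 1087.2904

1087.2904 units


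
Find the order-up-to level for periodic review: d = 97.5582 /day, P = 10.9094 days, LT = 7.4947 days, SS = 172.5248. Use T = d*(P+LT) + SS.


P + LT = 18.4041
d*(P+LT) = 97.5582 * 18.4041 = 1795.4709
T = 1795.4709 + 172.5248 = 1967.9957

1967.9957 units


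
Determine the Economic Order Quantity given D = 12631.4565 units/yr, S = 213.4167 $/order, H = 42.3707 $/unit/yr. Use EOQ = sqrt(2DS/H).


2*D*S = 2 * 12631.4565 * 213.4167 = 5391527.5248
2*D*S/H = 127246.6002
EOQ = sqrt(127246.6002) = 356.7164

356.7164 units


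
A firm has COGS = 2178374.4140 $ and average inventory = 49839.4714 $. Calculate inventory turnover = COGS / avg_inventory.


Turnover = 2178374.4140 / 49839.4714 = 43.7078

43.7078


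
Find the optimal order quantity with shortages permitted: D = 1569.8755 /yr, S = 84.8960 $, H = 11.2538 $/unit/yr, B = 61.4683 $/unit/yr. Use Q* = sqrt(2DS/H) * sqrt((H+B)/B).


sqrt(2DS/H) = 153.9011
sqrt((H+B)/B) = 1.0877
Q* = 153.9011 * 1.0877 = 167.3976

167.3976 units


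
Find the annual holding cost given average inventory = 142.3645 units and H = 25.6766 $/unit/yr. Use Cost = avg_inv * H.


Cost = 142.3645 * 25.6766 = 3655.4363

3655.4363 $/yr


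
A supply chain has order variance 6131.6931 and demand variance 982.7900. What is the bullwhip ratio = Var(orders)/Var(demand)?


BW = 6131.6931 / 982.7900 = 6.2391

6.2391


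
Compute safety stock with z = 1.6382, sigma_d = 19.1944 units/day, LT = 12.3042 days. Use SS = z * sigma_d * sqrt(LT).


sqrt(LT) = sqrt(12.3042) = 3.5077
SS = 1.6382 * 19.1944 * 3.5077 = 110.2981

110.2981 units


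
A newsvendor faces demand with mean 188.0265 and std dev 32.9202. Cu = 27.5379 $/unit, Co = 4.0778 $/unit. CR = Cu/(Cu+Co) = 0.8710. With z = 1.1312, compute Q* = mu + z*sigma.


CR = Cu/(Cu+Co) = 27.5379/(27.5379+4.0778) = 0.8710
z = 1.1312
Q* = 188.0265 + 1.1312 * 32.9202 = 225.2658

225.2658 units


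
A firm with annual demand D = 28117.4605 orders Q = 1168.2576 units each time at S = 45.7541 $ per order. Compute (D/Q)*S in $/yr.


Number of orders = D/Q = 24.0679
Cost = 24.0679 * 45.7541 = 1101.2033

1101.2033 $/yr


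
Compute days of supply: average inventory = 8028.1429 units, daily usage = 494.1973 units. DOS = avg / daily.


DOS = 8028.1429 / 494.1973 = 16.2448

16.2448 days


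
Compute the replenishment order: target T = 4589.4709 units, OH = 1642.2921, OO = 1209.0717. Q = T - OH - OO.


Inventory position = OH + OO = 1642.2921 + 1209.0717 = 2851.3638
Q = 4589.4709 - 2851.3638 = 1738.1071

1738.1071 units


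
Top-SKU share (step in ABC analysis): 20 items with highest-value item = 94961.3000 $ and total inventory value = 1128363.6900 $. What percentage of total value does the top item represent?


Top item = 94961.3000
Total = 1128363.6900
Percentage = 94961.3000 / 1128363.6900 * 100 = 8.4158

8.4158%


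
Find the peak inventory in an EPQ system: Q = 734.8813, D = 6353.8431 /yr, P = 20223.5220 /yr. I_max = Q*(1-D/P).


D/P = 0.3142
1 - D/P = 0.6858
I_max = 734.8813 * 0.6858 = 503.9957

503.9957 units


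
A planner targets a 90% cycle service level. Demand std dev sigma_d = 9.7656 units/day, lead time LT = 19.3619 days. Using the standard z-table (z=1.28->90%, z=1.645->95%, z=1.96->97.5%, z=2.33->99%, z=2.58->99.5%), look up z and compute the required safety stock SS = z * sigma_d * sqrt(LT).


From the table, SL = 90% corresponds to z = 1.28
sqrt(LT) = sqrt(19.3619) = 4.4002
SS = 1.28 * 9.7656 * 4.4002 = 55.0026

55.0026 units


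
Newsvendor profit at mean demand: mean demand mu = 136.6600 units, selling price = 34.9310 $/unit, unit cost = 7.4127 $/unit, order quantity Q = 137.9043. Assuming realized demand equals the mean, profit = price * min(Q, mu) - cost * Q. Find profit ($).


Sales at mu = min(137.9043, 136.6600) = 136.6600
Revenue = 34.9310 * 136.6600 = 4773.6705
Total cost = 7.4127 * 137.9043 = 1022.2432
Profit = 4773.6705 - 1022.2432 = 3751.4273

3751.4273 $


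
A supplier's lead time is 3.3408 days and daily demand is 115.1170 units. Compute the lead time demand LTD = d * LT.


LTD = 115.1170 * 3.3408 = 384.5829

384.5829 units


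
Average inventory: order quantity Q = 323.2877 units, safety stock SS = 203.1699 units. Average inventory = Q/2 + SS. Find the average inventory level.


Q/2 = 161.6438
Avg = 161.6438 + 203.1699 = 364.8138

364.8138 units


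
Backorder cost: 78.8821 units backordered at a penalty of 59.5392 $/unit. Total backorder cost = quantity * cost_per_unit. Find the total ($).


Total = 78.8821 * 59.5392 = 4696.5771

4696.5771 $


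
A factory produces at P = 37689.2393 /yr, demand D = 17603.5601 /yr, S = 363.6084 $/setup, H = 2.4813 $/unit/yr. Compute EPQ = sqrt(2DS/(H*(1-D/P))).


1 - D/P = 1 - 0.4671 = 0.5329
H*(1-D/P) = 1.3224
2DS = 12801604.6445
EPQ = sqrt(9680905.5941) = 3111.4154

3111.4154 units


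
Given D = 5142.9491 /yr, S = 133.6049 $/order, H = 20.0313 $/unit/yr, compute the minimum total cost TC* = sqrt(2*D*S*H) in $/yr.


2*D*S*H = 27527941.9208
TC* = sqrt(27527941.9208) = 5246.7077

5246.7077 $/yr


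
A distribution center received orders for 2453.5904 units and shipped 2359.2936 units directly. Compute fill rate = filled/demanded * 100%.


FR = 2359.2936 / 2453.5904 * 100 = 96.1568

96.1568%


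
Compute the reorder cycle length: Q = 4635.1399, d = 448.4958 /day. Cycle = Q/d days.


Cycle = 4635.1399 / 448.4958 = 10.3349

10.3349 days


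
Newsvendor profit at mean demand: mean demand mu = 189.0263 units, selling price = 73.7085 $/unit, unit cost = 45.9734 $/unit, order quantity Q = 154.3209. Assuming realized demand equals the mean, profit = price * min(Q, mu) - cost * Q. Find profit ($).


Sales at mu = min(154.3209, 189.0263) = 154.3209
Revenue = 73.7085 * 154.3209 = 11374.7621
Total cost = 45.9734 * 154.3209 = 7094.6565
Profit = 11374.7621 - 7094.6565 = 4280.1056

4280.1056 $


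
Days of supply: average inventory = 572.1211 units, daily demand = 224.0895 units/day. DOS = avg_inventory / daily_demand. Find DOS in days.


DOS = 572.1211 / 224.0895 = 2.5531

2.5531 days


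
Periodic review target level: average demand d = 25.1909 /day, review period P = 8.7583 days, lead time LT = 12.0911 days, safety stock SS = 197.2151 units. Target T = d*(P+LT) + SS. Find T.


P + LT = 20.8494
d*(P+LT) = 25.1909 * 20.8494 = 525.2152
T = 525.2152 + 197.2151 = 722.4303

722.4303 units


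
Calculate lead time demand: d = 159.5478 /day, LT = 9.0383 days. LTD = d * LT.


LTD = 159.5478 * 9.0383 = 1442.0409

1442.0409 units


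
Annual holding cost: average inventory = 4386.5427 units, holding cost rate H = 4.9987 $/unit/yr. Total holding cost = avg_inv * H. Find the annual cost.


Cost = 4386.5427 * 4.9987 = 21927.0110

21927.0110 $/yr


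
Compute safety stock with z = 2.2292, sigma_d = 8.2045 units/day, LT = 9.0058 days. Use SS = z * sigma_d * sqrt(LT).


sqrt(LT) = sqrt(9.0058) = 3.0010
SS = 2.2292 * 8.2045 * 3.0010 = 54.8861

54.8861 units


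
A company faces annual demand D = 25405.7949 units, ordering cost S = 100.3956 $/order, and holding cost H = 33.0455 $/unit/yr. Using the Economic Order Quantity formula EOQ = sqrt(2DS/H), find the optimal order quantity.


2*D*S = 2 * 25405.7949 * 100.3956 = 5101260.0449
2*D*S/H = 154370.7931
EOQ = sqrt(154370.7931) = 392.9005

392.9005 units


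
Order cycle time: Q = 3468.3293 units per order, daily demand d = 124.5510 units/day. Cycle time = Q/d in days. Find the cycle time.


Cycle = 3468.3293 / 124.5510 = 27.8467

27.8467 days


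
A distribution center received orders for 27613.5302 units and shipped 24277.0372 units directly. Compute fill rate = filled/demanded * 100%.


FR = 24277.0372 / 27613.5302 * 100 = 87.9172

87.9172%


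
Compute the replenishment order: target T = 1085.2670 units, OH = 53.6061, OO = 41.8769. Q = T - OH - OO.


Inventory position = OH + OO = 53.6061 + 41.8769 = 95.4830
Q = 1085.2670 - 95.4830 = 989.7840

989.7840 units


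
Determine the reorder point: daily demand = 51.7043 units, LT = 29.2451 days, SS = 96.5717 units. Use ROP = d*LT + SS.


d*LT = 51.7043 * 29.2451 = 1512.0974
ROP = 1512.0974 + 96.5717 = 1608.6691

1608.6691 units


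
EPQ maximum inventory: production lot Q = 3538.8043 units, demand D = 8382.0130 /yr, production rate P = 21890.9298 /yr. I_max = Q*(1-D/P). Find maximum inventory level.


D/P = 0.3829
1 - D/P = 0.6171
I_max = 3538.8043 * 0.6171 = 2183.8000

2183.8000 units


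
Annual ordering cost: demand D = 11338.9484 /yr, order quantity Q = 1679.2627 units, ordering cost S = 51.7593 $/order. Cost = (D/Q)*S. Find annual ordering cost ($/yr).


Number of orders = D/Q = 6.7523
Cost = 6.7523 * 51.7593 = 349.4963

349.4963 $/yr


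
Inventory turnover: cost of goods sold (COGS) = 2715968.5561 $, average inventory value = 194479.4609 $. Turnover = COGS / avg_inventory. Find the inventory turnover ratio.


Turnover = 2715968.5561 / 194479.4609 = 13.9653

13.9653


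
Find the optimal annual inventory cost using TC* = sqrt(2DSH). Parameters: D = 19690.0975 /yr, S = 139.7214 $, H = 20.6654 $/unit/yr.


2*D*S*H = 113706320.6810
TC* = sqrt(113706320.6810) = 10663.3166

10663.3166 $/yr


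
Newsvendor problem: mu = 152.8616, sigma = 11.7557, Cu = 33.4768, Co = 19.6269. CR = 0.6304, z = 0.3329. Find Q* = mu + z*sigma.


CR = Cu/(Cu+Co) = 33.4768/(33.4768+19.6269) = 0.6304
z = 0.3329
Q* = 152.8616 + 0.3329 * 11.7557 = 156.7751

156.7751 units


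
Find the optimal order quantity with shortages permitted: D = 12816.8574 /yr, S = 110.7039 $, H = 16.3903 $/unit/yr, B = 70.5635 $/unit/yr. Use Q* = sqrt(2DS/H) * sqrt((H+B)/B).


sqrt(2DS/H) = 416.0962
sqrt((H+B)/B) = 1.1101
Q* = 416.0962 * 1.1101 = 461.9000

461.9000 units


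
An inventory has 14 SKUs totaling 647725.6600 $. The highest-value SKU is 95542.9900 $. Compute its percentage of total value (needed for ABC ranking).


Top item = 95542.9900
Total = 647725.6600
Percentage = 95542.9900 / 647725.6600 * 100 = 14.7505

14.7505%


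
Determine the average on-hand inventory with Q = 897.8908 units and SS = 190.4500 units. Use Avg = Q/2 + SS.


Q/2 = 448.9454
Avg = 448.9454 + 190.4500 = 639.3954

639.3954 units


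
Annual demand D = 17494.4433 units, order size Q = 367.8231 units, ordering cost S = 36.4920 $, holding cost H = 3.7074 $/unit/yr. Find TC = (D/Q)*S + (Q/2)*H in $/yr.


Ordering cost = D*S/Q = 1735.6366
Holding cost = Q*H/2 = 681.8337
TC = 1735.6366 + 681.8337 = 2417.4703

2417.4703 $/yr


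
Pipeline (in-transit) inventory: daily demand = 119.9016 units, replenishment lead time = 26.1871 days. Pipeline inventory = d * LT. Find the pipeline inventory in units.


Pipeline = 119.9016 * 26.1871 = 3139.8752

3139.8752 units


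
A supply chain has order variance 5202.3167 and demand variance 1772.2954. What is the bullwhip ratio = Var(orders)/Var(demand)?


BW = 5202.3167 / 1772.2954 = 2.9354

2.9354


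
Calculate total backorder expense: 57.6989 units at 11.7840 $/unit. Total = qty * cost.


Total = 57.6989 * 11.7840 = 679.9238

679.9238 $


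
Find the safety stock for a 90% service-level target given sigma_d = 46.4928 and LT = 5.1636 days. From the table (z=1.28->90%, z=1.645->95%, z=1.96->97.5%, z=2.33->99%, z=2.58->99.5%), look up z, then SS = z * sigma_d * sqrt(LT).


From the table, SL = 90% corresponds to z = 1.28
sqrt(LT) = sqrt(5.1636) = 2.2724
SS = 1.28 * 46.4928 * 2.2724 = 135.2297

135.2297 units


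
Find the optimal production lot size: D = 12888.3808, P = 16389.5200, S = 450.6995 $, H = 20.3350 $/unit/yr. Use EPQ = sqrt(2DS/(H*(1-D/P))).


1 - D/P = 1 - 0.7864 = 0.2136
H*(1-D/P) = 4.3440
2DS = 11617573.5647
EPQ = sqrt(2674410.7608) = 1635.3626

1635.3626 units


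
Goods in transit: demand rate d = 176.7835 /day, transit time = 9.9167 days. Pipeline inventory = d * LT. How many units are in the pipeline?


Pipeline = 176.7835 * 9.9167 = 1753.1089

1753.1089 units


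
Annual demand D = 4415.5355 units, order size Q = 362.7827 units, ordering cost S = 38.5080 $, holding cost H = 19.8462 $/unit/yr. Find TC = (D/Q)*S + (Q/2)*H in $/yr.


Ordering cost = D*S/Q = 468.6923
Holding cost = Q*H/2 = 3599.9290
TC = 468.6923 + 3599.9290 = 4068.6213

4068.6213 $/yr


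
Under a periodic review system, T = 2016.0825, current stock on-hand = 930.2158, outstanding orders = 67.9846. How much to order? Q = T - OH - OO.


Inventory position = OH + OO = 930.2158 + 67.9846 = 998.2004
Q = 2016.0825 - 998.2004 = 1017.8821

1017.8821 units


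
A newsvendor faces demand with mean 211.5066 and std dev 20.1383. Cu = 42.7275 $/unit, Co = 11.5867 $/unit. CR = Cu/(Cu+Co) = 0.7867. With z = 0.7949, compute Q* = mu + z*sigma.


CR = Cu/(Cu+Co) = 42.7275/(42.7275+11.5867) = 0.7867
z = 0.7949
Q* = 211.5066 + 0.7949 * 20.1383 = 227.5145

227.5145 units


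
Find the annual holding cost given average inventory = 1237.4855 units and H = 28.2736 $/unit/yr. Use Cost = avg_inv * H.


Cost = 1237.4855 * 28.2736 = 34988.1700

34988.1700 $/yr


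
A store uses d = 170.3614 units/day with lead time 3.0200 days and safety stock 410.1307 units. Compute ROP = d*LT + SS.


d*LT = 170.3614 * 3.0200 = 514.4914
ROP = 514.4914 + 410.1307 = 924.6221

924.6221 units


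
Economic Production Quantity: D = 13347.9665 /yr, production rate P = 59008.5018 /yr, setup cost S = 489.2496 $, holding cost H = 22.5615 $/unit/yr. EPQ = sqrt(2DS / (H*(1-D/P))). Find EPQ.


1 - D/P = 1 - 0.2262 = 0.7738
H*(1-D/P) = 17.4580
2DS = 13060974.5419
EPQ = sqrt(748137.1179) = 864.9492

864.9492 units


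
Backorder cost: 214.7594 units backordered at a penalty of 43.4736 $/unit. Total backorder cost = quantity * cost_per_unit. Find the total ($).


Total = 214.7594 * 43.4736 = 9336.3643

9336.3643 $


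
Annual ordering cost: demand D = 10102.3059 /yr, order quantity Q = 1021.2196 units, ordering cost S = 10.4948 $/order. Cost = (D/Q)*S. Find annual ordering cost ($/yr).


Number of orders = D/Q = 9.8924
Cost = 9.8924 * 10.4948 = 103.8187

103.8187 $/yr


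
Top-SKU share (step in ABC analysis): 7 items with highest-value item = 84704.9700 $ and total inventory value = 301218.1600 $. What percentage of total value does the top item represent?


Top item = 84704.9700
Total = 301218.1600
Percentage = 84704.9700 / 301218.1600 * 100 = 28.1208

28.1208%


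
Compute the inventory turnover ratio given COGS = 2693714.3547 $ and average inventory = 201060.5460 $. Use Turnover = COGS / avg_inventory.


Turnover = 2693714.3547 / 201060.5460 = 13.3975

13.3975


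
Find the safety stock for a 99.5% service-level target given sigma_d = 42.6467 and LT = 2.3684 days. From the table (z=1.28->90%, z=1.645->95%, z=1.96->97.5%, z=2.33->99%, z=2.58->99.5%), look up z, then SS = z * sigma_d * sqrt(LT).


From the table, SL = 99.5% corresponds to z = 2.58
sqrt(LT) = sqrt(2.3684) = 1.5390
SS = 2.58 * 42.6467 * 1.5390 = 169.3295

169.3295 units


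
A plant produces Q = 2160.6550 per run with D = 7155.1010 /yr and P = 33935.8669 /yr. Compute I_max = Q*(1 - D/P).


D/P = 0.2108
1 - D/P = 0.7892
I_max = 2160.6550 * 0.7892 = 1705.0985

1705.0985 units


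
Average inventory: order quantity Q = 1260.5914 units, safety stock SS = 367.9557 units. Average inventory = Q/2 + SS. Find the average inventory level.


Q/2 = 630.2957
Avg = 630.2957 + 367.9557 = 998.2514

998.2514 units


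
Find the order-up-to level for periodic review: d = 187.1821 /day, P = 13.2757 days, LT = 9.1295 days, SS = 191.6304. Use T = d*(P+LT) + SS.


P + LT = 22.4052
d*(P+LT) = 187.1821 * 22.4052 = 4193.8524
T = 4193.8524 + 191.6304 = 4385.4828

4385.4828 units


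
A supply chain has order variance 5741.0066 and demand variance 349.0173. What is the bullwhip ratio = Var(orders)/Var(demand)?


BW = 5741.0066 / 349.0173 = 16.4491

16.4491


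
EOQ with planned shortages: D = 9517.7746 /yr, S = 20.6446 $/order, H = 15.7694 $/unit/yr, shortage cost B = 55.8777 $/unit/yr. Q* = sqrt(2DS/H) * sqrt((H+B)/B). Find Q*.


sqrt(2DS/H) = 157.8623
sqrt((H+B)/B) = 1.1323
Q* = 157.8623 * 1.1323 = 178.7551

178.7551 units


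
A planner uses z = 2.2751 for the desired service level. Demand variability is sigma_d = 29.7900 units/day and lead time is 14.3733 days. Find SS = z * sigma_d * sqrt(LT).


sqrt(LT) = sqrt(14.3733) = 3.7912
SS = 2.2751 * 29.7900 * 3.7912 = 256.9504

256.9504 units


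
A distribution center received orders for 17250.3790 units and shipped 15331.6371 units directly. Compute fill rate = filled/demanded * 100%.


FR = 15331.6371 / 17250.3790 * 100 = 88.8771

88.8771%


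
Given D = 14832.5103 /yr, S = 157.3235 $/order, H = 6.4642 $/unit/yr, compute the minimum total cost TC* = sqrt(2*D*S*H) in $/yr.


2*D*S*H = 30168452.8701
TC* = sqrt(30168452.8701) = 5492.5816

5492.5816 $/yr


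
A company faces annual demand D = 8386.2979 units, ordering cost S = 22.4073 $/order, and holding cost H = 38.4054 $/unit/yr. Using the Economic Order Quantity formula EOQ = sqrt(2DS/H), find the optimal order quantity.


2*D*S = 2 * 8386.2979 * 22.4073 = 375828.5859
2*D*S/H = 9785.8266
EOQ = sqrt(9785.8266) = 98.9233

98.9233 units


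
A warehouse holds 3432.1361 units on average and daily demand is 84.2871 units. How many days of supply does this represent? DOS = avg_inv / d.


DOS = 3432.1361 / 84.2871 = 40.7196

40.7196 days


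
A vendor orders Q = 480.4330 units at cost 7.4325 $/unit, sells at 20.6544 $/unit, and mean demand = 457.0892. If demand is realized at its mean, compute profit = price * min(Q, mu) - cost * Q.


Sales at mu = min(480.4330, 457.0892) = 457.0892
Revenue = 20.6544 * 457.0892 = 9440.9032
Total cost = 7.4325 * 480.4330 = 3570.8183
Profit = 9440.9032 - 3570.8183 = 5870.0849

5870.0849 $


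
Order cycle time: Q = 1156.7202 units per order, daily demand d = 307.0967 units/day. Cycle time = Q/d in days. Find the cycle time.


Cycle = 1156.7202 / 307.0967 = 3.7666

3.7666 days


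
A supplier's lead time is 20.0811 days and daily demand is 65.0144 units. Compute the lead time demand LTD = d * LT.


LTD = 65.0144 * 20.0811 = 1305.5607

1305.5607 units


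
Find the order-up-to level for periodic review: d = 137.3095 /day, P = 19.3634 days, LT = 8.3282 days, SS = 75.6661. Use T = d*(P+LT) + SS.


P + LT = 27.6916
d*(P+LT) = 137.3095 * 27.6916 = 3802.3198
T = 3802.3198 + 75.6661 = 3877.9859

3877.9859 units


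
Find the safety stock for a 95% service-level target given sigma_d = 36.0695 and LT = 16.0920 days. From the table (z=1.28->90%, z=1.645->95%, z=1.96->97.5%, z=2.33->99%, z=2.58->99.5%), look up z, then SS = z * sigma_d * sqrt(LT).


From the table, SL = 95% corresponds to z = 1.645
sqrt(LT) = sqrt(16.0920) = 4.0115
SS = 1.645 * 36.0695 * 4.0115 = 238.0187

238.0187 units


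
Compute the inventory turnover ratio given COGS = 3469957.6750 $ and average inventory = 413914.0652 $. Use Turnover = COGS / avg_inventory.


Turnover = 3469957.6750 / 413914.0652 = 8.3833

8.3833


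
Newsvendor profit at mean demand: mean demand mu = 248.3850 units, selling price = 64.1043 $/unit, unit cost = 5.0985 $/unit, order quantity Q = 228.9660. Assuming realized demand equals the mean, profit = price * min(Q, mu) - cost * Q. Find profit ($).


Sales at mu = min(228.9660, 248.3850) = 228.9660
Revenue = 64.1043 * 228.9660 = 14677.7052
Total cost = 5.0985 * 228.9660 = 1167.3832
Profit = 14677.7052 - 1167.3832 = 13510.3220

13510.3220 $


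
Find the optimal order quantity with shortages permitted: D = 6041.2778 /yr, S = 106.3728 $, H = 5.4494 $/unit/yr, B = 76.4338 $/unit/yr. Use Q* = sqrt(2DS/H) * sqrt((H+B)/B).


sqrt(2DS/H) = 485.6466
sqrt((H+B)/B) = 1.0350
Q* = 485.6466 * 1.0350 = 502.6608

502.6608 units


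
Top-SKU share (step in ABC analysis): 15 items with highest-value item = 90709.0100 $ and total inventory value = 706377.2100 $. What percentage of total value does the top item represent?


Top item = 90709.0100
Total = 706377.2100
Percentage = 90709.0100 / 706377.2100 * 100 = 12.8414

12.8414%


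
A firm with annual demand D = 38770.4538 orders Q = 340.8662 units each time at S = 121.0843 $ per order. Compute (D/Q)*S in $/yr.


Number of orders = D/Q = 113.7410
Cost = 113.7410 * 121.0843 = 13772.2463

13772.2463 $/yr


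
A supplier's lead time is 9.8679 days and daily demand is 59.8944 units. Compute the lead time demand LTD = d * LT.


LTD = 59.8944 * 9.8679 = 591.0319

591.0319 units


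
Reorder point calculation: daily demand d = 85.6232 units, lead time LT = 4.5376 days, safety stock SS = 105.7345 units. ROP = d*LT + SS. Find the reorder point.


d*LT = 85.6232 * 4.5376 = 388.5238
ROP = 388.5238 + 105.7345 = 494.2583

494.2583 units


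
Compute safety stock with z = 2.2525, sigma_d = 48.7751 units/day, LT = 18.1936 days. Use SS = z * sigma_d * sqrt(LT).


sqrt(LT) = sqrt(18.1936) = 4.2654
SS = 2.2525 * 48.7751 * 4.2654 = 468.6216

468.6216 units


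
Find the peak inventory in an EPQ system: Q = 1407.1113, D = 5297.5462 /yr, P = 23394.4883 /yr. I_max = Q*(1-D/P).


D/P = 0.2264
1 - D/P = 0.7736
I_max = 1407.1113 * 0.7736 = 1088.4791

1088.4791 units


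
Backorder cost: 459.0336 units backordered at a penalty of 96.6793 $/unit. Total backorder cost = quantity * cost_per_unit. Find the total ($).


Total = 459.0336 * 96.6793 = 44379.0471

44379.0471 $


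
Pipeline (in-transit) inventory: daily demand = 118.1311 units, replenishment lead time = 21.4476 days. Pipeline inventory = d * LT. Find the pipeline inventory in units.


Pipeline = 118.1311 * 21.4476 = 2533.6286

2533.6286 units


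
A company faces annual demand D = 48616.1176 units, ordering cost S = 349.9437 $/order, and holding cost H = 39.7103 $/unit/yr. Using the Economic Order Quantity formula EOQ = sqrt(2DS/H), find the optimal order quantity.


2*D*S = 2 * 48616.1176 * 349.9437 = 34025808.1452
2*D*S/H = 856850.9466
EOQ = sqrt(856850.9466) = 925.6624

925.6624 units


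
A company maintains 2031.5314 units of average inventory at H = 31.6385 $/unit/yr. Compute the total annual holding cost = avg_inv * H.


Cost = 2031.5314 * 31.6385 = 64274.6062

64274.6062 $/yr


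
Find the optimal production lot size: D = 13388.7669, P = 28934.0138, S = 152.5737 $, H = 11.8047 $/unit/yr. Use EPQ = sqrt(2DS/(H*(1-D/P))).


1 - D/P = 1 - 0.4627 = 0.5373
H*(1-D/P) = 6.3423
2DS = 4085547.4087
EPQ = sqrt(644178.6990) = 802.6074

802.6074 units


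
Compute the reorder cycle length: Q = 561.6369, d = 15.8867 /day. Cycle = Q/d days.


Cycle = 561.6369 / 15.8867 = 35.3526

35.3526 days


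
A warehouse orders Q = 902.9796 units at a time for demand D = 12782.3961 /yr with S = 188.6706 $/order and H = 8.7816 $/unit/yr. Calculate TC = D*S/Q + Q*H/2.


Ordering cost = D*S/Q = 2670.7828
Holding cost = Q*H/2 = 3964.8028
TC = 2670.7828 + 3964.8028 = 6635.5856

6635.5856 $/yr


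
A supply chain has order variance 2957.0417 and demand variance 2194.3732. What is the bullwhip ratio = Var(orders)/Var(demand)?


BW = 2957.0417 / 2194.3732 = 1.3476

1.3476


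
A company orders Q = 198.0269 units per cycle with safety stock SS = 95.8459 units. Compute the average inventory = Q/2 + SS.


Q/2 = 99.0135
Avg = 99.0135 + 95.8459 = 194.8594

194.8594 units


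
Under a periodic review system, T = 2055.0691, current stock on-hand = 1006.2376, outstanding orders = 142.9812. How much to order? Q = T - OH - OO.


Inventory position = OH + OO = 1006.2376 + 142.9812 = 1149.2188
Q = 2055.0691 - 1149.2188 = 905.8503

905.8503 units


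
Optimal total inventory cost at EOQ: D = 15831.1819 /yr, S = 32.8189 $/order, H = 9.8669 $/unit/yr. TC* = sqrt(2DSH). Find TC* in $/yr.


2*D*S*H = 10252932.1152
TC* = sqrt(10252932.1152) = 3202.0200

3202.0200 $/yr


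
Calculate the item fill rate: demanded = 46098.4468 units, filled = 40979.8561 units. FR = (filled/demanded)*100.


FR = 40979.8561 / 46098.4468 * 100 = 88.8964

88.8964%


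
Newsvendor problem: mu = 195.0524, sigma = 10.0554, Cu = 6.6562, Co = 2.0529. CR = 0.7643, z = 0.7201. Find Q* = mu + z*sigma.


CR = Cu/(Cu+Co) = 6.6562/(6.6562+2.0529) = 0.7643
z = 0.7201
Q* = 195.0524 + 0.7201 * 10.0554 = 202.2933

202.2933 units


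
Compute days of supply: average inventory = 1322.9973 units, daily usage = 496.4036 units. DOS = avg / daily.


DOS = 1322.9973 / 496.4036 = 2.6652

2.6652 days


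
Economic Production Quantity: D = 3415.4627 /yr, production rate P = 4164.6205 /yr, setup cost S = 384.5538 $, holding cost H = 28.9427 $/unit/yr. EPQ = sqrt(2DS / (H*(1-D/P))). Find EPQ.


1 - D/P = 1 - 0.8201 = 0.1799
H*(1-D/P) = 5.2064
2DS = 2626858.3201
EPQ = sqrt(504544.7989) = 710.3132

710.3132 units


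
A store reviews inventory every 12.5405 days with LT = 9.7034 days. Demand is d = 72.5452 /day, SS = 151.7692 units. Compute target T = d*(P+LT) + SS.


P + LT = 22.2439
d*(P+LT) = 72.5452 * 22.2439 = 1613.6882
T = 1613.6882 + 151.7692 = 1765.4574

1765.4574 units


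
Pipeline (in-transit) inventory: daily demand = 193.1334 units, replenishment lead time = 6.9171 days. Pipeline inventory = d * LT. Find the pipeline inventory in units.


Pipeline = 193.1334 * 6.9171 = 1335.9230

1335.9230 units


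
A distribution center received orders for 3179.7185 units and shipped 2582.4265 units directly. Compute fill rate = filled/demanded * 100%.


FR = 2582.4265 / 3179.7185 * 100 = 81.2156

81.2156%


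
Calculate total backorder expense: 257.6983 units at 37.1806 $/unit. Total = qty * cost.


Total = 257.6983 * 37.1806 = 9581.3774

9581.3774 $


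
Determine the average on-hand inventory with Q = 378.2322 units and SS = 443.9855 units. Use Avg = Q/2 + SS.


Q/2 = 189.1161
Avg = 189.1161 + 443.9855 = 633.1016

633.1016 units


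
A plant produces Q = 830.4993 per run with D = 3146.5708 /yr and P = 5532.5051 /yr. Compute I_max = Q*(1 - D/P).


D/P = 0.5687
1 - D/P = 0.4313
I_max = 830.4993 * 0.4313 = 358.1590

358.1590 units


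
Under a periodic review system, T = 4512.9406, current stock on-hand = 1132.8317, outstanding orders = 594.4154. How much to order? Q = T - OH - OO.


Inventory position = OH + OO = 1132.8317 + 594.4154 = 1727.2471
Q = 4512.9406 - 1727.2471 = 2785.6935

2785.6935 units
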